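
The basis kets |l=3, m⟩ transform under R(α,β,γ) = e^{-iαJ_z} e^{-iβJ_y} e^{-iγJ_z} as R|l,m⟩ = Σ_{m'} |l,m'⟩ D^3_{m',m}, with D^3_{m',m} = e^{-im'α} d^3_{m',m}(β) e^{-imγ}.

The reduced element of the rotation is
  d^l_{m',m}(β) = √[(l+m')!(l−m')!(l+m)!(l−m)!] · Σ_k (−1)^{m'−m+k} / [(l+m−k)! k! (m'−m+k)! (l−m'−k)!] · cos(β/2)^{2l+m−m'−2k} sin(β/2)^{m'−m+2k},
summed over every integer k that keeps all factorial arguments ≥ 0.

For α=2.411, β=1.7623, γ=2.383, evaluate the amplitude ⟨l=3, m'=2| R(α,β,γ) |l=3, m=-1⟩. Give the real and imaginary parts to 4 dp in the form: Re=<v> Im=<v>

Re=0.1512 Im=0.1281

D^3_{2,-1}(2.4110,1.7623,2.3830) = e^{-i·2·2.4110}·d^3_{2,-1}(1.7623)·e^{-i·-1·2.3830}. Compute d first:
c=cos(1.762300/2)=0.636264, s=sin(1.762300/2)=0.771471; N=√[120·1·2·24]=75.894664
Admissible k: 0..1 (factorial args all ≥0)
  k=0: (−1)^3·75.8947/(12)·0.6363^3·0.7715^3 = -0.748000
  k=1: (−1)^4·75.8947/(24)·0.6363^1·0.7715^5 = +0.549839
d^3_{2,-1}(1.7623) = -0.748000 +0.549839 = -0.198161
Phases: e^{-i·(2)·2.4110}=+0.109392+0.993999i, e^{-i·(-1)·2.3830}=-0.725805+0.687901i ⇒ D=+0.151230+0.128051i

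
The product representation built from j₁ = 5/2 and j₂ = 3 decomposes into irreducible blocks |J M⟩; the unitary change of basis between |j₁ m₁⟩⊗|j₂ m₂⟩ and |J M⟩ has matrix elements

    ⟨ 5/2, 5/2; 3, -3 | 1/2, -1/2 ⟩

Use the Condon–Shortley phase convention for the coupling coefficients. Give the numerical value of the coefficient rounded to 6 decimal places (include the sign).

√[2·5!0!1!/7! · 5!0!0!6!0!1!] = √(28800/7)
  +(−1)^0/∏(0,5,0,0,0,1)! = 1/120  (running 1/120)
⟨..|..⟩ = √(28800/7)·(1/120) = +0.534522

+√(2/7) ≈ +0.534522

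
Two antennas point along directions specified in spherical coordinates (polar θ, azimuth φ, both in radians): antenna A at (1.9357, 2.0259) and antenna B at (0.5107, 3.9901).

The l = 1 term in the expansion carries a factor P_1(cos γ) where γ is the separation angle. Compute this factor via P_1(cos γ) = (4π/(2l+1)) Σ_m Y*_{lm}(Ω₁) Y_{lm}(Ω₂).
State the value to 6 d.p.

Expand P_1 via completeness: Σ_{m} conj(Y_{1,m}) at Ω₁ times Y_{1,m} at Ω₂ —
  m=-1: (-0.141865+0.289896i) × (-0.111643+0.126705i) = -0.020893-0.050340i  (running Σ = -0.020893-0.050340i)
  m=0: (-0.174362-0.000000i) × (+0.426258+0.000000i) = -0.074323-0.000000i  (running Σ = -0.095216-0.050340i)
  m=1: (+0.141865+0.289896i) × (+0.111643+0.126705i) = -0.020893+0.050340i  (running Σ = -0.116109+0.000000i)
Total Σ_m = -0.116109+0.000000i. Multiply by 4.188790: -0.486357+0.000000i. P_1(cos γ) = -0.486357

-0.486357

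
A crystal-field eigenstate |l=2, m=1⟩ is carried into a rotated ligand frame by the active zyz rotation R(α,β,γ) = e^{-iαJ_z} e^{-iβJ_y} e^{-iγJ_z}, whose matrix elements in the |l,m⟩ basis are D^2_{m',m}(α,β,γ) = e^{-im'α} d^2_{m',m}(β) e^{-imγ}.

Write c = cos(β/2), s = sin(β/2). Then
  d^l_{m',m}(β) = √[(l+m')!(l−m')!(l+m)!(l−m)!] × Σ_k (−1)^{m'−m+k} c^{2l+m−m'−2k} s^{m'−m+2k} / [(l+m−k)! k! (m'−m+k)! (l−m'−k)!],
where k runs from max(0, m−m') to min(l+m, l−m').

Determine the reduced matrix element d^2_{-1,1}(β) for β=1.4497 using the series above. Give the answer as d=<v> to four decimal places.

d=0.5458

d^2_{-1,1}(β=1.4497) via the finite sum:
With c≡cos(β/2)=0.748599 and s≡sin(β/2)=0.663023, N=[1·6·6·1]^{1/2}=6.000000
k: max(0,(1)−(-1))=2 … min(2+(1),2−(-1))=3
  k=2: (−1)^0·6.0000/(2)·0.7486^2·0.6630^2 = +0.739055
  k=3: (−1)^1·6.0000/(6)·0.7486^0·0.6630^4 = -0.193248
d^2_{-1,1}(1.4497) = +0.739055 -0.193248 = +0.545808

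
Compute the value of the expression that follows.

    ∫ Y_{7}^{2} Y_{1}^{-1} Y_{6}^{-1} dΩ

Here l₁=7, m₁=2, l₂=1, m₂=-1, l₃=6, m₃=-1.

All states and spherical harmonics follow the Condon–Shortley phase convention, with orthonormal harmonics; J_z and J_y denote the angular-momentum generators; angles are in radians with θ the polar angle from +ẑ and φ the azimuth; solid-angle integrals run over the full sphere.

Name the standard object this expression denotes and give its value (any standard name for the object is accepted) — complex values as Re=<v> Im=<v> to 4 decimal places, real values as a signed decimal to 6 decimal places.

This is a Gaunt coefficient — the integral of a triple product of spherical harmonics over the sphere.
Rules hold: Σm=0, L=14 even, 6≤6≤8.
N = 15·3·13 = 585
Δ = 2!·12!·0!/15! = 1/1365
Racah Σ t=1..1: t=1:−1/518400 = -1/518400
⇒ 3j(7 1 6; 0 0 0)² = 7/195, sgn -1
Racah Σ t=0..0: t=0:+1/1209600 = 1/1209600
⇒ 3j(7 1 6; 2 -1 -1)² = 12/455, sgn -1
4πI² = N·(3j₀)²·(3jₘ)² = 36/65
I = +1·√(0.553846/4π) = 0.20993732

Gaunt coefficient, +0.209937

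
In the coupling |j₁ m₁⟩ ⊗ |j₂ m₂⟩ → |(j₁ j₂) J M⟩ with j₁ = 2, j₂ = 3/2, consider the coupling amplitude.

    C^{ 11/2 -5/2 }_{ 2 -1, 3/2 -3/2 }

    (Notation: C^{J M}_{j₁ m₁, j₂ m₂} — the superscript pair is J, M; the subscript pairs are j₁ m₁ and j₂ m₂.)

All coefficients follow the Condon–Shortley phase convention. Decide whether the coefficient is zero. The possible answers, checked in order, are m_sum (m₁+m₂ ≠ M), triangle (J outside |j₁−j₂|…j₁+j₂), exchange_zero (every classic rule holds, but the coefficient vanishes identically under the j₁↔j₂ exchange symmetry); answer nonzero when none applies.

m-sum: m₁+m₂ = -1+(-3/2) = -5/2, M = -5/2  ✓
triangle: need |j₁−j₂| ≤ J ≤ j₁+j₂, i.e. J ∈ [1/2, 7/2]; J = 11/2 is outside ✗ ⇒ coefficient is 0

triangle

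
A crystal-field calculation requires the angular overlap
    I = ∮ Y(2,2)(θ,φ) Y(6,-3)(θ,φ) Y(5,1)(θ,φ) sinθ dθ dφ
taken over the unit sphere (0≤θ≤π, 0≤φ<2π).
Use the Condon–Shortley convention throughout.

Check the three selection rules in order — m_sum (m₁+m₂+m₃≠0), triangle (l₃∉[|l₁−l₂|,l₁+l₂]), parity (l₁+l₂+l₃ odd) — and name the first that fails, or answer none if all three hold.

parity

azimuthal sum: 2 − 3 + 1 = 0  ✓
4 ≤ 5 ≤ 8 (triangle on l)  ✓
L = 2 + 6 + 5 = 13 (odd)  ✗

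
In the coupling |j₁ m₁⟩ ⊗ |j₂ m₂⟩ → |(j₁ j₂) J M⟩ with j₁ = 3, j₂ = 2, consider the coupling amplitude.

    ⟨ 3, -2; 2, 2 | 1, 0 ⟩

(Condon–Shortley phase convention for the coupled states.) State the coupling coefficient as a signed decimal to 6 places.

triangle: 4!*2!*0!/7! = 48/5040
(j±m)!: 1!*5!*4!*0!*1!*1! = 2880
prefactor² = (2J+1)*Δ*N² = 576/7
  k=4: +1/(4!*0!*1!*0!*1!*0!) = 1/24
Σ = 1/24  ⇒  CG² = 576/7*(1/24)² = 1/7
CG = +√(1/7) = +0.377964

+√(1/7) = +0.377964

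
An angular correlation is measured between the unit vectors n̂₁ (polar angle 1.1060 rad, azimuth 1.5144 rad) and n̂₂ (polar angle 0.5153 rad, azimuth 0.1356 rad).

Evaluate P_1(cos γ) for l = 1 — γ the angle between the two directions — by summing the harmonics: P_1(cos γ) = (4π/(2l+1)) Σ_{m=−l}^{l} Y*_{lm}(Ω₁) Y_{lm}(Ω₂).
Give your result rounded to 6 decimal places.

0.474093

Summing Y*_{l m}(θ₁,φ₁)·Y_{l m}(θ₂,φ₂) over m ∈ [−1, 1]; prefactor 4π/(2·1+1) = 4.188790:
  [-1]  conj(Y_{1,-1})(Ω₁) = +0.017408+0.308351i ; Y_{1,-1}(Ω₂) = +0.168695-0.023016i ; Δ = +0.010034+0.051617i
  [+0]  conj(Y_{1,0})(Ω₁) = +0.219012-0.000000i ; Y_{1,0}(Ω₂) = +0.425155+0.000000i ; Δ = +0.093114+0.000000i
  [+1]  conj(Y_{1,1})(Ω₁) = -0.017408+0.308351i ; Y_{1,1}(Ω₂) = -0.168695-0.023016i ; Δ = +0.010034-0.051617i
Accumulated sum +0.113181+0.000000i; after 4π/(2l+1) scaling, +0.474093+0.000000i ⇒ P_1 = 0.474093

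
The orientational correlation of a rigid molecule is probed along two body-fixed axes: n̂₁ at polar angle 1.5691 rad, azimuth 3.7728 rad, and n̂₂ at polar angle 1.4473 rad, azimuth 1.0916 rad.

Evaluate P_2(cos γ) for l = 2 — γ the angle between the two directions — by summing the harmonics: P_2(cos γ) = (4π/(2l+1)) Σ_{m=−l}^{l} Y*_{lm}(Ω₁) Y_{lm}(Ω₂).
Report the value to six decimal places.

Addition theorem: P_2(cos γ) = (4π/5) Σ_m Y*_{lm}(Ω₁) Y_{lm}(Ω₂), m = −2…2:
  term(m=-2) = +0.088929-0.116978i   from Y*(Ω₁)=+0.117240+0.368051i, Y(Ω₂)=-0.218675-0.311280i
  term(m=-1) = -0.000111+0.000055i   from Y*(Ω₁)=-0.001058-0.000773i, Y(Ω₂)=+0.043543-0.083803i
  term(m=+0) = +0.094943+0.000000i   from Y*(Ω₁)=-0.315389-0.000000i, Y(Ω₂)=-0.301034+0.000000i
  term(m=+1) = -0.000111-0.000055i   from Y*(Ω₁)=+0.001058-0.000773i, Y(Ω₂)=-0.043543-0.083803i
  term(m=+2) = +0.088929+0.116978i   from Y*(Ω₁)=+0.117240-0.368051i, Y(Ω₂)=-0.218675+0.311280i
Total Σ_m = +0.272580+0.000000i. Multiply by 2.513274: +0.685068+0.000000i. P_2(cos γ) = 0.685068

0.685068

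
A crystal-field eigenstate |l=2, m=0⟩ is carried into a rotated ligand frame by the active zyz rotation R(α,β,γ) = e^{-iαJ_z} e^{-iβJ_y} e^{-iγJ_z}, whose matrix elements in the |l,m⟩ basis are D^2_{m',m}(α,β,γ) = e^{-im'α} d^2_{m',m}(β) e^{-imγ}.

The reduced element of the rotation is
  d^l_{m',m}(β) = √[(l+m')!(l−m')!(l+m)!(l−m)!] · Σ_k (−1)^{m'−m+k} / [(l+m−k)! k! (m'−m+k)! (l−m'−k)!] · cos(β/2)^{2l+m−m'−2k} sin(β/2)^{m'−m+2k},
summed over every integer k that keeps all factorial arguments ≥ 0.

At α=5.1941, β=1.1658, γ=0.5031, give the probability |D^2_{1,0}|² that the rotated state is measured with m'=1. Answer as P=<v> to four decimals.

P=0.1967

First d^2_{1,0}(β=1.1658), then the phase factors e^{-i(1)α} and e^{-i(0)γ}:
c=cos(1.165800/2)=0.834870, s=sin(1.165800/2)=0.550447; N=√[6·1·2·2]=4.898979
k: max(0,(0)−(1))=0 … min(2+(0),2−(1))=1
  k=0: (−1)^1·4.8990/(2)·0.8349^3·0.5504^1 = -0.784599
  k=1: (−1)^2·4.8990/(2)·0.8349^1·0.5504^3 = +0.341069
d^2_{1,0}(1.1658) = -0.784599 +0.341069 = -0.443530
|D^2_{1,0}|² = |d^2_{1,0}(β)|² = (-0.443530)² = 0.196719 (the z-rotation phases have unit modulus)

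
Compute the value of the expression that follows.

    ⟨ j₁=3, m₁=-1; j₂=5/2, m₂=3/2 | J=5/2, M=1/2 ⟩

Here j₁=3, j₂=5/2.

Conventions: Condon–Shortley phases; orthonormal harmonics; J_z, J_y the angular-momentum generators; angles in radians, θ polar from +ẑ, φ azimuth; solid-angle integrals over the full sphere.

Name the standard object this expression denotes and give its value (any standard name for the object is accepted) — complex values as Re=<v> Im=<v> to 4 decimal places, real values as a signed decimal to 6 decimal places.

Clebsch–Gordan coefficient, +√(1/35) ≈ +0.169031

This is a Clebsch–Gordan (vector-coupling) coefficient.
√[6·3!3!2!/9! · 2!4!4!1!3!2!] = √(576/35)
  +(−1)^2/∏(2,1,2,2,1,0)! = 1/8  (running 1/8)
  +(−1)^3/∏(3,0,1,1,2,1)! = -1/12  (running 1/24)
⟨..|..⟩ = √(576/35)·(1/24) = +0.169031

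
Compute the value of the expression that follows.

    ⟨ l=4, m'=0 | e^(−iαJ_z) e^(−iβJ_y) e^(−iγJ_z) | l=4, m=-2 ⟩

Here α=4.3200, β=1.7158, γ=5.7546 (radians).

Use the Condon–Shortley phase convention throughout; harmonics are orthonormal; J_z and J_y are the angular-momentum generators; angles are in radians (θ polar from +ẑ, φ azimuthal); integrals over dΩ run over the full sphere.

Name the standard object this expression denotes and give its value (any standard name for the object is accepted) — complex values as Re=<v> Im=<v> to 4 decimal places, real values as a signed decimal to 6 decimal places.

Wigner D-matrix element, Re=-0.1624 Im=0.2878

This is a Wigner D-matrix element — the rotation-matrix element ⟨l m'| R(α,β,γ) |l m⟩ in the angular-momentum basis.
First d^4_{0,-2}(β=1.7158), then the phase factors e^{-i(0)α} and e^{-i(-2)γ}:
Half-angle: c=0.654027, s=0.756471. N=√(24·24·2·720)=910.735966
Admissible k: 0..2 (factorial args all ≥0)
  k=0: (−1)^2·910.7360/(96)·0.6540^6·0.7565^2 = +0.424895
  k=1: (−1)^3·910.7360/(36)·0.6540^4·0.7565^4 = -1.515803
  k=2: (−1)^4·910.7360/(96)·0.6540^2·0.7565^6 = +0.760442
d^4_{0,-2}(1.7158) = +0.424895 -1.515803 +0.760442 = -0.330465
Phases: e^{-i·(0)·4.3200}=+1.000000+0.000000i, e^{-i·(-2)·5.7546}=+0.491338-0.870969i ⇒ D=-0.162370+0.287825i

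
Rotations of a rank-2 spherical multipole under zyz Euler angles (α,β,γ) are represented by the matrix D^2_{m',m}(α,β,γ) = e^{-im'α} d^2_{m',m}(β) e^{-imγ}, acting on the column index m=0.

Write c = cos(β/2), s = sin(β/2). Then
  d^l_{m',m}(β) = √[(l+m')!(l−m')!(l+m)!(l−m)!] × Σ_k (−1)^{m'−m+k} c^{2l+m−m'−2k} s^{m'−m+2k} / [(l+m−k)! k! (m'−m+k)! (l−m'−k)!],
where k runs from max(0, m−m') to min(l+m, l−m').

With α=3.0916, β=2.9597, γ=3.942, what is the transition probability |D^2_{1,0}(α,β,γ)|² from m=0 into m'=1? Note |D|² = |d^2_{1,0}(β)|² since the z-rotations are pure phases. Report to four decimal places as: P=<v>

P=0.0475

Split into d^2_{1,0}(β=2.9597) × two z-phases.
c=cos(2.959700/2)=0.090821, s=sin(2.959700/2)=0.995867; N=√[6·1·2·2]=4.898979
k: max(0,(0)−(1))=0 … min(2+(0),2−(1))=1
  k=0: (−1)^1·4.8990/(2)·0.0908^3·0.9959^1 = -0.001827
  k=1: (−1)^2·4.8990/(2)·0.0908^1·0.9959^3 = +0.219718
d^2_{1,0}(2.9597) = -0.001827 +0.219718 = +0.217891
|D^2_{1,0}|² = |d^2_{1,0}(β)|² = (+0.217891)² = 0.047476 (the z-rotation phases have unit modulus)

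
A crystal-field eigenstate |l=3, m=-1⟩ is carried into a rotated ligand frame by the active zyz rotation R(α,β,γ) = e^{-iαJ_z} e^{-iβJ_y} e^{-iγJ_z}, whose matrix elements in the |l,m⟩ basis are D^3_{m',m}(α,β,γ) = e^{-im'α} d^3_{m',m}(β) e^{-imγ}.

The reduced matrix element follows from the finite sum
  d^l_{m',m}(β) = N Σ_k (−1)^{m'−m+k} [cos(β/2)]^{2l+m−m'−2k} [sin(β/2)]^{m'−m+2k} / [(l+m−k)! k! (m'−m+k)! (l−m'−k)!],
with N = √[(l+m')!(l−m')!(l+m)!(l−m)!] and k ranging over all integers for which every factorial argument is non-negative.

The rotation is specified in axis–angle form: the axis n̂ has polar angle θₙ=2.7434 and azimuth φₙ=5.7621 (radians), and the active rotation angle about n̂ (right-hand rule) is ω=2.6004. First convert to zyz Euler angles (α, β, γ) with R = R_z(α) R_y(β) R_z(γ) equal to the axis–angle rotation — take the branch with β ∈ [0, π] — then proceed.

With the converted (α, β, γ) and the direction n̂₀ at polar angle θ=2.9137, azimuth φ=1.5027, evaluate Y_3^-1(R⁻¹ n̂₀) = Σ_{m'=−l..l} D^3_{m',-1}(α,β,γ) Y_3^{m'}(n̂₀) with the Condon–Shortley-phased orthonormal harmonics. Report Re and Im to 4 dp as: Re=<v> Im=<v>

Re=0.1335 Im=0.2768

Axis–angle → zyz. n̂ = (sinθₙcosφₙ, sinθₙsinφₙ, cosθₙ) = (+0.336290, -0.193032, -0.921763), ω = 2.6004.
R = I cosω + sinω [n̂]ₓ + (1−cosω) n̂n̂ᵀ gives
  R = [-0.647074, +0.354301, -0.675104; -0.595407, -0.787897, +0.157190; -0.476220, +0.503675, +0.720781]
β = atan2(√(R₁₃²+R₂₃²), R₃₃) = 0.765868; α = atan2(R₂₃, R₁₃) mod 2π = 2.912831; γ = atan2(R₃₂, −R₃₁) mod 2π = 0.813409
Need the full column D^3_{m',-1} for m'=−3..3 at α=2.9128, β=0.7659, γ=0.8134.
cos(β/2)=0.927572, sin(β/2)=0.373643
d^3_{-3,-1}: single k=2 term ⇒ +0.400269;  D = -0.397039-0.050747i
d^3_{-2,-1}: k∈[1..2] ⇒ +0.811328 -0.263297 = +0.548031;  D = +0.513691+0.190946i
d^3_{-1,-1}: k∈[0..2] ⇒ +0.636923 -0.826791 +0.100618 = -0.089250;  D = +0.074426+0.049258i
d^3_{0,-1}: k∈[0..2] ⇒ -0.888765 +0.432640 -0.023400 = -0.479525;  D = -0.329446-0.348439i
d^3_{1,-1}: k∈[0..2] ⇒ +0.620093 -0.134157 +0.002721 = +0.488657;  D = -0.246453-0.421956i
d^3_{2,-1}: k∈[0..1] ⇒ -0.263297 +0.021362 = -0.241935;  D = -0.071465-0.231139i
d^3_{3,-1}: single k=0 term ⇒ +0.064949;  D = -0.004614-0.064785i
Y_3^{m'}(θ=2.9137,φ=1.5027) and Σ D·Y over m':
  (-0.3970-0.0507i)·(-0.0010+0.0047i)  (+0.5137+0.1909i)·(+0.0503+0.0069i)  (+0.0744+0.0493i)·(+0.0186-0.2728i)  (-0.3294-0.3484i)·(-0.6343+0.0000i)  (-0.2465-0.4220i)·(-0.0186-0.2728i)  (-0.0715-0.2311i)·(+0.0503-0.0069i)  (-0.0046-0.0648i)·(+0.0010+0.0047i)
Y_3^-1(R⁻¹ n̂) = +0.133541+0.276809i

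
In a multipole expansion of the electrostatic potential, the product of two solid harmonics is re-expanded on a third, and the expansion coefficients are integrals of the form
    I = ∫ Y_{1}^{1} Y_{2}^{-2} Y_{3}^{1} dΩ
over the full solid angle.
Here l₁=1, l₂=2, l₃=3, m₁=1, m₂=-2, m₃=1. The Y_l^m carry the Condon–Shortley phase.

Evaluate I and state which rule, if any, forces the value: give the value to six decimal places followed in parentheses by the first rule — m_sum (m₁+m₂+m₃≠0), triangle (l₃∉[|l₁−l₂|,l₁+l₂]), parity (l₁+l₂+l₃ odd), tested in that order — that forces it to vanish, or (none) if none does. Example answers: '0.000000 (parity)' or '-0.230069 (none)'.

-0.082589 (none)

Checks pass: Σm=0; 6 even; l₃=3∈[1,3].
(2·1+1)(2·2+1)(2·3+1) = 105
Δ: 0! 2! 4! / 7! → 1/105
sum: t=0:+1/4 = 1/4
3j²(1 2 3; 0 0 0) = Δ·Π!·Σ² = 3/35  (sign -1)
sum: t=0:+1/48 = 1/48
3j²(1 2 3; 1 -2 1) = Δ·Π!·Σ² = 1/105  (sign +1)
combine: 4πI² = 105·3/35·1/105 = 3/35
take √, sign -1: I = -0.08258890
No selection rule forces the value: the integral is nonzero (none).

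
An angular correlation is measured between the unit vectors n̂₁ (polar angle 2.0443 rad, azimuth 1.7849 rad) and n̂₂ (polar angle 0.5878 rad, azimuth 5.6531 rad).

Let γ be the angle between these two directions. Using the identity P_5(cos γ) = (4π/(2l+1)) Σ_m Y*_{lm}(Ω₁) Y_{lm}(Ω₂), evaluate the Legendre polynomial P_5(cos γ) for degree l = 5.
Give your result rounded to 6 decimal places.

0.415630

Term-by-term m-sum for l=5 (normalisation 4π/11 = 1.142397):
  term(m=-5) = (0.005560, -0.002976)   from Y*(Ω₁)=(-0.227382, 0.124301), Y(Ω₂)=(-0.024336, -0.000215)
  term(m=-4) = (0.047159, 0.011299)   from Y*(Ω₁)=(-0.275086, -0.317220), Y(Ω₂)=(-0.093913, 0.067223)
  term(m=-3) = (0.037526, 0.053804)   from Y*(Ω₁)=(0.127310, -0.170168), Y(Ω₂)=(-0.096938, 0.293050)
  term(m=-2) = (0.012623, -0.106856)   from Y*(Ω₁)=(-0.209474, -0.095615), Y(Ω₂)=(0.142828, 0.444923)
  term(m=-1) = (0.052216, -0.046411)   from Y*(Ω₁)=(0.060755, -0.279413), Y(Ω₂)=(0.197401, 0.143954)
  term(m=+0) = (0.053655, 0.000000)   from Y*(Ω₁)=(-0.168958, -0.000000), Y(Ω₂)=(-0.317565, 0.000000)
  term(m=+1) = (0.052216, 0.046411)   from Y*(Ω₁)=(-0.060755, -0.279413), Y(Ω₂)=(-0.197401, 0.143954)
  term(m=+2) = (0.012623, 0.106856)   from Y*(Ω₁)=(-0.209474, 0.095615), Y(Ω₂)=(0.142828, -0.444923)
  term(m=+3) = (0.037526, -0.053804)   from Y*(Ω₁)=(-0.127310, -0.170168), Y(Ω₂)=(0.096938, 0.293050)
  term(m=+4) = (0.047159, -0.011299)   from Y*(Ω₁)=(-0.275086, 0.317220), Y(Ω₂)=(-0.093913, -0.067223)
  term(m=+5) = (0.005560, 0.002976)   from Y*(Ω₁)=(0.227382, 0.124301), Y(Ω₂)=(0.024336, -0.000215)
Σ over m = (0.363822, 0.000000); ×(4π/11) → (0.415630, 0.000000). Real part: 0.415630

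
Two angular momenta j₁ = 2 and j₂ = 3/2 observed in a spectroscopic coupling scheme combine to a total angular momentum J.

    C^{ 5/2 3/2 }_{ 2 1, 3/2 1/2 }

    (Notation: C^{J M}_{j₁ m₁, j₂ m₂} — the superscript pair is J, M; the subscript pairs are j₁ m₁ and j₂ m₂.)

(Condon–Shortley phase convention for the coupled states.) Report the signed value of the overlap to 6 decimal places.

+0.169031

j₁+j₂−J=1  J+j₁−j₂=3  J−j₁+j₂=2  j₁+j₂+J+1=7
(j₁±m₁, j₂±m₂, J±M) = (3,1,2,1,4,1)
P² = 144/35
sum k=0..1:
  [0] +1/4 = 1/4
  [1] −1/6 = -1/6
S = 1/12
C² = P²·S² = 1/35 ; C = +0.169031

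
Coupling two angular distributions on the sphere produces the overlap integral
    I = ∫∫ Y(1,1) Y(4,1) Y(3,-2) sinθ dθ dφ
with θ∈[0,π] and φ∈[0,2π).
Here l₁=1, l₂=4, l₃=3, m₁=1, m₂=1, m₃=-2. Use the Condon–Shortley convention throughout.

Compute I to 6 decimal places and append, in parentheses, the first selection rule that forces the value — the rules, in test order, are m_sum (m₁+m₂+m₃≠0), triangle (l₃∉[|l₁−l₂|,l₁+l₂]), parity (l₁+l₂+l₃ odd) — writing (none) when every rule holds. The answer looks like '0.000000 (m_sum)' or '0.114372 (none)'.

Checks pass: Σm=0; 8 even; l₃=3∈[3,5].
(2·1+1)(2·4+1)(2·3+1) = 189
Δ: 2! 0! 6! / 9! → 1/252
sum: t=1:−1/36 = -1/36
3j²(1 4 3; 0 0 0) = Δ·Π!·Σ² = 4/63  (sign +1)
sum: t=0:+1/240 = 1/240
3j²(1 4 3; 1 1 -2) = Δ·Π!·Σ² = 1/84  (sign -1)
combine: 4πI² = 189·4/63·1/84 = 1/7
take √, sign -1: I = -0.10662181
No selection rule forces the value: the integral is nonzero (none).

-0.106622 (none)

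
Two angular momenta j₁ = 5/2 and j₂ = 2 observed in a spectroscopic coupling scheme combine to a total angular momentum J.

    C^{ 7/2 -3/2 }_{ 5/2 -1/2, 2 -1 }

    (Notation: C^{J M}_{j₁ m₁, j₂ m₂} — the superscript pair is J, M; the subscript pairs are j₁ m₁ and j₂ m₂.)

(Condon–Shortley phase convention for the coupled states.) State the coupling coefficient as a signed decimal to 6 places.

+√(2/21) = +0.308607

j₁+j₂−J=1  J+j₁−j₂=4  J−j₁+j₂=3  j₁+j₂+J+1=9
(j₁±m₁, j₂±m₂, J±M) = (2,3,1,3,2,5)
P² = 384/7
sum k=0..1:
  [0] +1/12 = 1/12
  [1] −1/24 = -1/24
S = 1/24
C² = P²·S² = 2/21 ; C = +0.308607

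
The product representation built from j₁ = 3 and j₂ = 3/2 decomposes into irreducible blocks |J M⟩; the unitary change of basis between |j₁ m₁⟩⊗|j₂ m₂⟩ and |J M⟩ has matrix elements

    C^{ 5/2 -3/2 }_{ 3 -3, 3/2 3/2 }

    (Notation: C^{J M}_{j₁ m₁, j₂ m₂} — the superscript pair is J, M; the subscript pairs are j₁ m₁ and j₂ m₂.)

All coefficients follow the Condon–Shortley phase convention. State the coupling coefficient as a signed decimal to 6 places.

+0.566947

√[6·2!4!1!/8! · 0!6!3!0!1!4!] = √(5184/7)
  +(−1)^2/∏(2,0,4,1,0,0)! = 1/48  (running 1/48)
⟨..|..⟩ = √(5184/7)·(1/48) = +0.566947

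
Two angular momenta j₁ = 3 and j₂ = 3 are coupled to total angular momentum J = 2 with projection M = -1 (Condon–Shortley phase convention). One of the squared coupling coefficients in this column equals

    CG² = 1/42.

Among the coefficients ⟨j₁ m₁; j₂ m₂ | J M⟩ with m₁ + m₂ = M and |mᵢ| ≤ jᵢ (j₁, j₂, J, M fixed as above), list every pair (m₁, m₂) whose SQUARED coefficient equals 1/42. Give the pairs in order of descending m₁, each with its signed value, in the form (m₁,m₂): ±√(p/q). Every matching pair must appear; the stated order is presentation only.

Admissible pairs with m₁+m₂ = M = -1: (-3,2), (-2,1), (-1,0), (0,-1), (1,-2), (2,-3)
  (m₁,m₂)=(2,-3): CG² = 25/84, CG = +√(25/84)
  (m₁,m₂)=(1,-2): CG² = 5/28, CG = −√(5/28)
  (m₁,m₂)=(0,-1): CG² = 1/42, CG = +√(1/42)   ← matches the target
  (m₁,m₂)=(-1,0): CG² = 1/42, CG = +√(1/42)   ← matches the target
  (m₁,m₂)=(-2,1): CG² = 5/28, CG = −√(5/28)
  (m₁,m₂)=(-3,2): CG² = 25/84, CG = +√(25/84)
Pairs with CG² = 1/42: (0,-1): +√(1/42); (-1,0): +√(1/42)

(0,-1): +√(1/42); (-1,0): +√(1/42)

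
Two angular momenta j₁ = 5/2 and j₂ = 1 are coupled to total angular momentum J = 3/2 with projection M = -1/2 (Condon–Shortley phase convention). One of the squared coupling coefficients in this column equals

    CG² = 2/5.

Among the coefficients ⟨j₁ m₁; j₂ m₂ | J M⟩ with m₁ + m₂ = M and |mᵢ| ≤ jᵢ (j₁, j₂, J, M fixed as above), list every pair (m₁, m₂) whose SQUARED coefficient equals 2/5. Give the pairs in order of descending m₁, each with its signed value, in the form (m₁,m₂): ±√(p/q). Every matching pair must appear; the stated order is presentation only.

(-1/2,0): −√(2/5); (-3/2,1): +√(2/5)

Admissible pairs with m₁+m₂ = M = -1/2: (-3/2,1), (-1/2,0), (1/2,-1)
  (m₁,m₂)=(1/2,-1): CG² = 1/5, CG = +√(1/5)
  (m₁,m₂)=(-1/2,0): CG² = 2/5, CG = −√(2/5)   ← matches the target
  (m₁,m₂)=(-3/2,1): CG² = 2/5, CG = +√(2/5)   ← matches the target
Pairs with CG² = 2/5: (-1/2,0): −√(2/5); (-3/2,1): +√(2/5)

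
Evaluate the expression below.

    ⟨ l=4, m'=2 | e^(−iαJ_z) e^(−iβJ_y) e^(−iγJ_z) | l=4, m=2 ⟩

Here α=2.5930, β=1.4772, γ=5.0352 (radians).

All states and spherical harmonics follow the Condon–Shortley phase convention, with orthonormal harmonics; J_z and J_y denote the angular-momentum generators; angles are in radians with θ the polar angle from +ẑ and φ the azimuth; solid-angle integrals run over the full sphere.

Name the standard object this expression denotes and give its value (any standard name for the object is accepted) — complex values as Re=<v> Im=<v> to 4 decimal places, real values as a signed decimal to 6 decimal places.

This is a Wigner D-matrix element — the rotation-matrix element ⟨l m'| R(α,β,γ) |l m⟩ in the angular-momentum basis.
First d^4_{2,2}(β=1.4772), then the phase factors e^{-i(2)α} and e^{-i(2)γ}:
c=cos(1.477200/2)=0.739412, s=sin(1.477200/2)=0.673253; N=√[720·2·720·2]=1440.000000
k: max(0,(2)−(2))=0 … min(4+(2),4−(2))=2
  k=0: (−1)^0·1440.0000/(1440)·0.7394^8·0.6733^0 = +0.089349
  k=1: (−1)^1·1440.0000/(120)·0.7394^6·0.6733^2 = -0.888908
  k=2: (−1)^2·1440.0000/(96)·0.7394^4·0.6733^4 = +0.921194
d^4_{2,2}(1.4772) = +0.089349 -0.888908 +0.921194 = +0.121635
Phases: e^{-i·(2)·2.5930}=+0.456103+0.889927i, e^{-i·(2)·5.0352}=-0.798726+0.601695i ⇒ D=-0.109443-0.053078i

Wigner D-matrix element, Re=-0.1094 Im=-0.0531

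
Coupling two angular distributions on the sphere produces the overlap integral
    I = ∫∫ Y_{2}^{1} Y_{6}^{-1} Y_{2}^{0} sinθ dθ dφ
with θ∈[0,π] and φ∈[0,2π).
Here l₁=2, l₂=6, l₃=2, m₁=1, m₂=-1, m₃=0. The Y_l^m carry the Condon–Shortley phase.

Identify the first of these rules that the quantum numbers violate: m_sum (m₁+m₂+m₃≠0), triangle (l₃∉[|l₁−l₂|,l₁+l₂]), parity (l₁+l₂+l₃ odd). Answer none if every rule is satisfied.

triangle

m₁+m₂+m₃ = 1 − 1 + 0 = 0  ✓
triangle: need |l₁−l₂| ≤ l₃ ≤ l₁+l₂ = [4,8]; l₃=2 is outside  ✗
parity: l₁+l₂+l₃ = 10 is even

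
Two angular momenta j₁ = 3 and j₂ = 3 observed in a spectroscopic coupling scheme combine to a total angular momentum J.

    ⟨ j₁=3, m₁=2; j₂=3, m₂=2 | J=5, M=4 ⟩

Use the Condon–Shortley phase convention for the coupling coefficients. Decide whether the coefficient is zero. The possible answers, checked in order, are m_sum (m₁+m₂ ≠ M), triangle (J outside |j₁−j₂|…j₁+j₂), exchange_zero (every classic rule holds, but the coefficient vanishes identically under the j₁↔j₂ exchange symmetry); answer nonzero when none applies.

m-sum: m₁+m₂ = 2+2 = 4, M = 4  ✓
triangle: |j₁−j₂| = 0 ≤ J = 5 ≤ j₁+j₂ = 6  ✓
exchange: j₁=j₂ and m₁=m₂, and (−1)^(j₁+j₂−J) = (−1)^1 = −1 forces ⟨j₁m₁;j₂m₂|JM⟩ = −⟨j₂m₂;j₁m₁|JM⟩ = −⟨j₁m₁;j₂m₂|JM⟩ ⇒ the coefficient vanishes identically
Racah sum check: Σ_k collapses to 0 ⇒ CG = 0

exchange_zero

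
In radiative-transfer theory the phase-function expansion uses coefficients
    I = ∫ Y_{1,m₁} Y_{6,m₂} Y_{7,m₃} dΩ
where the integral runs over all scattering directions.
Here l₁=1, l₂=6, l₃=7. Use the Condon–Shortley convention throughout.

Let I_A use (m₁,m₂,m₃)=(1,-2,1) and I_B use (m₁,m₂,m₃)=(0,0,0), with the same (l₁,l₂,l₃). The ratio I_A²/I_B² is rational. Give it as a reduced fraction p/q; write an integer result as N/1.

l's match ⇒ only the (l;m) 3-j factors differ between A and B.
A: triangle coeff Δ(1,6,7) = 1/1365; Σ_t [0,0]: t=0:+1/1935360 = 1/1935360; (3j)²=1/91 [(1 6 7; 1 -2 1)], sign=+1
B: triangle coeff Δ(1,6,7) = 1/1365; Σ_t [0,0]: t=0:+1/518400 = 1/518400; (3j)²=7/195 [(1 6 7; 0 0 0)], sign=-1
I_A²/I_B² = (1/91)/(7/195) = 15/49

15/49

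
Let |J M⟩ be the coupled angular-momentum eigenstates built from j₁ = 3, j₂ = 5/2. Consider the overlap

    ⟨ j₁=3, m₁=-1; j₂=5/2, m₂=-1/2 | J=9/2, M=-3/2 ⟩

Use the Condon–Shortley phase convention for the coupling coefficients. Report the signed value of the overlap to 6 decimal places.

-0.147122

triangle: 1!×5!×4!/11! = 2880/39916800
(j±m)!: 2!×4!×2!×3!×3!×6! = 2488320
prefactor² = (2J+1)×Δ×N² = 138240/77
  k=0: +1/(0!×1!×4!×2!×1!×2!) = 1/96
  k=1: −1/(1!×0!×3!×1!×2!×3!) = -1/72
Σ = -1/288  ⇒  CG² = 138240/77×(-1/288)² = 5/231
CG = −√(5/231) = -0.147122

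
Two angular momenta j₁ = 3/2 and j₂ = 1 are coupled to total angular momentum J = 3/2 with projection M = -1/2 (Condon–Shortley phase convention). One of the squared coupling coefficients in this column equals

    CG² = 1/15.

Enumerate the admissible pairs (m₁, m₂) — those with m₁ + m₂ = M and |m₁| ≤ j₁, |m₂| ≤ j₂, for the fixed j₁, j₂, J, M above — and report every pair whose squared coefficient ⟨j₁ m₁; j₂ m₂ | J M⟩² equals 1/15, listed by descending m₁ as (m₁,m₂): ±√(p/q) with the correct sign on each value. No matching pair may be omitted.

Admissible pairs with m₁+m₂ = M = -1/2: (-3/2,1), (-1/2,0), (1/2,-1)
  (m₁,m₂)=(1/2,-1): CG² = 8/15, CG = +√(8/15)
  (m₁,m₂)=(-1/2,0): CG² = 1/15, CG = −√(1/15)   ← matches the target
  (m₁,m₂)=(-3/2,1): CG² = 2/5, CG = −√(2/5)
Pairs with CG² = 1/15: (-1/2,0): −√(1/15)

(-1/2,0): −√(1/15)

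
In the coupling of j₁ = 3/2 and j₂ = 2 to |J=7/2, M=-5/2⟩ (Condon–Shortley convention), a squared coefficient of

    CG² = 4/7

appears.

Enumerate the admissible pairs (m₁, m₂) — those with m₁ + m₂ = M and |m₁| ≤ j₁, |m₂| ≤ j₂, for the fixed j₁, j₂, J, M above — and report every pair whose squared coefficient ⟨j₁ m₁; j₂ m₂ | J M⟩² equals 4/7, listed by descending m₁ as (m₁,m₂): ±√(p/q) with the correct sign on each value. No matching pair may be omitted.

(-3/2,-1): +√(4/7)

Admissible pairs with m₁+m₂ = M = -5/2: (-3/2,-1), (-1/2,-2)
  (m₁,m₂)=(-1/2,-2): CG² = 3/7, CG = +√(3/7)
  (m₁,m₂)=(-3/2,-1): CG² = 4/7, CG = +√(4/7)   ← matches the target
Pairs with CG² = 4/7: (-3/2,-1): +√(4/7)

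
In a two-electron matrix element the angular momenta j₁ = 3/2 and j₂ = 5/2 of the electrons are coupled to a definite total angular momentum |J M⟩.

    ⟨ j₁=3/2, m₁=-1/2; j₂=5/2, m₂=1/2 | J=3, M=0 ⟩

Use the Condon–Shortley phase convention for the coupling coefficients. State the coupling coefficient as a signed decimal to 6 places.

j₁+j₂−J=1  J+j₁−j₂=2  J−j₁+j₂=4  j₁+j₂+J+1=8
(j₁±m₁, j₂±m₂, J±M) = (1,2,3,2,3,3)
P² = 36/5
sum k=0..1:
  [0] +1/12 = 1/12
  [1] −1/4 = -1/4
S = -1/6
C² = P²·S² = 1/5 ; C = -0.447214

−√(1/5) ≈ -0.447214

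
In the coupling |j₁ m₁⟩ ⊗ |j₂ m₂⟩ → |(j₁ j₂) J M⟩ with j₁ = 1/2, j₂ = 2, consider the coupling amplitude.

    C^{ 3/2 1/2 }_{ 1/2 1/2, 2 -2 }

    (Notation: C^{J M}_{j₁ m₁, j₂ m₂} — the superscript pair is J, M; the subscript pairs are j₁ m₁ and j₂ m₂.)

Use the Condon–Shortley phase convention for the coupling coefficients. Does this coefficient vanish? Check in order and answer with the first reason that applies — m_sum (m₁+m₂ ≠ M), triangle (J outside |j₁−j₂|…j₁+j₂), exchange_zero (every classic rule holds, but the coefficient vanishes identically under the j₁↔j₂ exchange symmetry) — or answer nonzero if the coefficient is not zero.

m-sum: m₁+m₂ = 1/2+(-2) = -3/2, M = 1/2  ✗ ⇒ coefficient is 0

m_sum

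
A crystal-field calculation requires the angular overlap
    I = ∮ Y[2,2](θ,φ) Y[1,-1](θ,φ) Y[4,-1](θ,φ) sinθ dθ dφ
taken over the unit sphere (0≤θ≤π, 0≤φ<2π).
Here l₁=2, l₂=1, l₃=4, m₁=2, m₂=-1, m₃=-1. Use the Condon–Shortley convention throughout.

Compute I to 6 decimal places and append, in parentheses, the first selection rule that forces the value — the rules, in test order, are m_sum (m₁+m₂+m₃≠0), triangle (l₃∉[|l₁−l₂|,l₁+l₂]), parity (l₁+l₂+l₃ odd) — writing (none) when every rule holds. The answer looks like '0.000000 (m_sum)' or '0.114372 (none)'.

0.000000 (triangle)

l₃=4 ∉ [1,3] — triangle fails ⇒ I = 0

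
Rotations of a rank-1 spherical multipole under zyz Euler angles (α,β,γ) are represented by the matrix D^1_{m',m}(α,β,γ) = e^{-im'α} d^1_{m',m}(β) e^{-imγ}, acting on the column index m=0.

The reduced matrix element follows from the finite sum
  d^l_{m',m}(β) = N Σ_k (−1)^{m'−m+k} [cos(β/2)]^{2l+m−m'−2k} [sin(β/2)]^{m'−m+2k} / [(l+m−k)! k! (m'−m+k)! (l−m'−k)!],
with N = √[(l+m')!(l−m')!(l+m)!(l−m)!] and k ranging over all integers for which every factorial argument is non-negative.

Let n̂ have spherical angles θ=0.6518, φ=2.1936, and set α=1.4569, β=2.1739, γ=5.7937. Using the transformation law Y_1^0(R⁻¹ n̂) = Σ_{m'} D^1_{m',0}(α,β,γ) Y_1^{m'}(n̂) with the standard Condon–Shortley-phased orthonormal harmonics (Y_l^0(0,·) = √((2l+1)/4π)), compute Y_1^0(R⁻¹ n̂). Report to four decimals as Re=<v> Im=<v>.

Need the full column D^1_{m',0} for m'=−1..1 at α=1.4569, β=2.1739, γ=5.7937.
cos(β/2)=0.465187, sin(β/2)=0.885212
d^1_{-1,0}: single k=1 term ⇒ +0.582358;  D = +0.066185+0.578585i
d^1_{0,0}: k∈[0..1] ⇒ +0.216399 -0.783601 = -0.567201;  D = -0.567201+0.000000i
d^1_{1,0}: single k=0 term ⇒ -0.582358;  D = -0.066185+0.578585i
Y_1^{m'}(θ=0.6518,φ=2.1936) and Σ D·Y over m':
  (+0.0662+0.5786i)·(-0.1223-0.1702i)  (-0.5672+0.0000i)·(+0.3884+0.0000i)  (-0.0662+0.5786i)·(+0.1223-0.1702i)
Y_1^0(R⁻¹ n̂) = -0.039515+0.000000i

Re=-0.0395 Im=0.0000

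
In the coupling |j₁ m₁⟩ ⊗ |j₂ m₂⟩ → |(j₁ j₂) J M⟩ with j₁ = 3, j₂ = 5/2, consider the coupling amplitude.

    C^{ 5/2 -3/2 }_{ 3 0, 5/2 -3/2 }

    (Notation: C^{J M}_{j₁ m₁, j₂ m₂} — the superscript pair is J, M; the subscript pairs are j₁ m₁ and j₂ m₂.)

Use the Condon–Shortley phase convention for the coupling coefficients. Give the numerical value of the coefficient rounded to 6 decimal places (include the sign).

-0.483046  (= −√(7/30))

j₁+j₂−J=3  J+j₁−j₂=3  J−j₁+j₂=2  j₁+j₂+J+1=9
(j₁±m₁, j₂±m₂, J±M) = (3,3,1,4,1,4)
P² = 864/35
sum k=0..1:
  [0] +1/36 = 1/36
  [1] −1/8 = -1/8
S = -7/72
C² = P²·S² = 7/30 ; C = -0.483046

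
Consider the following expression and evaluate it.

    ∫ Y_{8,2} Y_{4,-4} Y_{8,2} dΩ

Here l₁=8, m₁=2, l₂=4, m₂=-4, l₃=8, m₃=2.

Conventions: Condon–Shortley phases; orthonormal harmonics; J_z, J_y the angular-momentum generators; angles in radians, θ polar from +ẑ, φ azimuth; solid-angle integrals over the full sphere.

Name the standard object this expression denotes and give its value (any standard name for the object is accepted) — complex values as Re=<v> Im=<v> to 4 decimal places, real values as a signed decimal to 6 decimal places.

This is a Gaunt coefficient — the integral of a triple product of spherical harmonics over the sphere.
Checks pass: Σm=0; 20 even; l₃=8∈[4,12].
(2·8+1)(2·4+1)(2·8+1) = 2601
Δ: 4! 12! 4! / 21! → 1/185175900
sum: t=0:+1/557383680 t=1:−1/21772800 t=2:+1/8294400 t=3:−1/21772800 t=4:+1/557383680 = 1/30965760
3j²(8 4 8; 0 0 0) = Δ·Π!·Σ² = 36/4199  (sign +1)
sum: t=0:+1/298598400 = 1/298598400
3j²(8 4 8; 2 -4 2) = Δ·Π!·Σ² = 70/4199  (sign +1)
combine: 4πI² = 2601·36/4199·70/4199 = 22680/61009
take √, sign +1: I = 0.17199651

Gaunt coefficient, +0.171997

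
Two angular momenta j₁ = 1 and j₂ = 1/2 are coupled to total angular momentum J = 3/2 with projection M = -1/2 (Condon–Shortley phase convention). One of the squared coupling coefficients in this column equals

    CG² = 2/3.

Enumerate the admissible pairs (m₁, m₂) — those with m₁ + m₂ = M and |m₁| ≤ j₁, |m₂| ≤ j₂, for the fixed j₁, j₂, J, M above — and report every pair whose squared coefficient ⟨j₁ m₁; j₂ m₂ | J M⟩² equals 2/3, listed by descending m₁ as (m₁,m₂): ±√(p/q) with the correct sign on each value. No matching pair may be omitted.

Admissible pairs with m₁+m₂ = M = -1/2: (-1,1/2), (0,-1/2)
  (m₁,m₂)=(0,-1/2): CG² = 2/3, CG = +√(2/3)   ← matches the target
  (m₁,m₂)=(-1,1/2): CG² = 1/3, CG = +√(1/3)
Pairs with CG² = 2/3: (0,-1/2): +√(2/3)

(0,-1/2): +√(2/3)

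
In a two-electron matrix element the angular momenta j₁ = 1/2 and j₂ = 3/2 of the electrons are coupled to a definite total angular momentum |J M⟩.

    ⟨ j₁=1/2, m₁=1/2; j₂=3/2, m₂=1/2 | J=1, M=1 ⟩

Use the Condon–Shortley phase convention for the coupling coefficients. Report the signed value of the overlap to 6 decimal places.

√[3·1!0!2!/4! · 1!0!2!1!2!0!] = √(1)
  +(−1)^0/∏(0,1,0,2,0,0)! = 1/2  (running 1/2)
⟨..|..⟩ = √(1)·(1/2) = +0.500000

+√(1/4) ≈ +0.500000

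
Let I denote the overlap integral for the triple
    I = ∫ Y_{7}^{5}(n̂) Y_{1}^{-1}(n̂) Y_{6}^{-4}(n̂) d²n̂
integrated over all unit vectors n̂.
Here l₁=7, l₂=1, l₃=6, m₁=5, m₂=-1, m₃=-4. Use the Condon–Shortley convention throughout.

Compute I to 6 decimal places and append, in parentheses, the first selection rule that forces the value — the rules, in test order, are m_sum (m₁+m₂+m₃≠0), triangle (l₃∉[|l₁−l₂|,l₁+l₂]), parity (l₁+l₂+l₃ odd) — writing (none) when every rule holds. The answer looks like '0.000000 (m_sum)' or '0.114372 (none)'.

Rules hold: Σm=0, L=14 even, 6≤6≤8.
N = 15·3·13 = 585
Δ = 2!·12!·0!/15! = 1/1365
Racah Σ t=1..1: t=1:−1/518400 = -1/518400
⇒ 3j(7 1 6; 0 0 0)² = 7/195, sgn -1
Racah Σ t=0..0: t=0:+1/14515200 = 1/14515200
⇒ 3j(7 1 6; 5 -1 -4)² = 22/455, sgn +1
4πI² = N·(3j₀)²·(3jₘ)² = 66/65
I = -1·√(1.01538/4π) = -0.28425647
No selection rule forces the value: the integral is nonzero (none).

-0.284256 (none)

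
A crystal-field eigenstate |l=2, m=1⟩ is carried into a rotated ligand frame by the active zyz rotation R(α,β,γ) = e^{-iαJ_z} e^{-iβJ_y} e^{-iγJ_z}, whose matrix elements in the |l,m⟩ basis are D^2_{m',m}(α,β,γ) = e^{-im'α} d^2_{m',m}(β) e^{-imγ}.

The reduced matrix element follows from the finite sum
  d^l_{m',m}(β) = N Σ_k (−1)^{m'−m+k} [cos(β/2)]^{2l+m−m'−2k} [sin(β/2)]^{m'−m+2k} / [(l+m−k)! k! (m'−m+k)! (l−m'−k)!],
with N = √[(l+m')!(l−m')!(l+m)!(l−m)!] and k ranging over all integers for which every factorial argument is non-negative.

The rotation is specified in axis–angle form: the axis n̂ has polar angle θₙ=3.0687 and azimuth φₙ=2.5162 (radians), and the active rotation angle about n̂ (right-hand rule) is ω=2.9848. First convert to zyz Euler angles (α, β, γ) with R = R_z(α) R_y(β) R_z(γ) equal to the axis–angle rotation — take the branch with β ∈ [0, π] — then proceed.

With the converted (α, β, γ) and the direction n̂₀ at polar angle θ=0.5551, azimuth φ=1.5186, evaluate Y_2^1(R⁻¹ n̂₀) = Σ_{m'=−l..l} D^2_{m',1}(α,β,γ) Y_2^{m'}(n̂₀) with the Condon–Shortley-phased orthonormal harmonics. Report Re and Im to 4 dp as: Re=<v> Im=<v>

Re=0.0110 Im=0.3689

Axis–angle → zyz. n̂ = (sinθₙcosφₙ, sinθₙsinφₙ, cosθₙ) = (-0.059044, +0.042635, -0.997345), ω = 2.9848.
R = I cosω + sinω [n̂]ₓ + (1−cosω) n̂n̂ᵀ gives
  R = [-0.980804, +0.150733, +0.123710; -0.160740, -0.984120, -0.075302; +0.110395, -0.093741, +0.989457]
β = atan2(√(R₁₃²+R₂₃²), R₃₃) = 0.145337; α = atan2(R₂₃, R₁₃) mod 2π = 5.736397; γ = atan2(R₃₂, −R₃₁) mod 2π = 3.845590
Need the full column D^2_{m',1} for m'=−2..2 at α=5.7364, β=0.1453, γ=3.8456.
cos(β/2)=0.997361, sin(β/2)=0.072604
d^2_{-2,1}: single k=3 term ⇒ +0.000763;  D = +0.000172+0.000744i
d^2_{-1,1}: k∈[2..3] ⇒ +0.015731 -0.000028 = +0.015703;  D = -0.004940+0.014906i
d^2_{0,1}: k∈[1..2] ⇒ +0.176439 -0.000935 = +0.175504;  D = -0.133780+0.113599i
d^2_{1,1}: k∈[0..1] ⇒ +0.989485 -0.015731 = +0.973754;  D = -0.961746+0.152453i
d^2_{2,1}: single k=0 term ⇒ -0.144062;  D = +0.133267+0.054715i
Y_2^{m'}(θ=0.5551,φ=1.5186) and Σ D·Y over m':
  (+0.0002+0.0007i)·(-0.1067-0.0112i)  (-0.0049+0.0149i)·(+0.0181-0.3455i)  (-0.1338+0.1136i)·(+0.3680+0.0000i)  (-0.9617+0.1525i)·(-0.0181-0.3455i)  (+0.1333+0.0547i)·(-0.1067+0.0112i)
Y_2^1(R⁻¹ n̂) = +0.011033+0.368925i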